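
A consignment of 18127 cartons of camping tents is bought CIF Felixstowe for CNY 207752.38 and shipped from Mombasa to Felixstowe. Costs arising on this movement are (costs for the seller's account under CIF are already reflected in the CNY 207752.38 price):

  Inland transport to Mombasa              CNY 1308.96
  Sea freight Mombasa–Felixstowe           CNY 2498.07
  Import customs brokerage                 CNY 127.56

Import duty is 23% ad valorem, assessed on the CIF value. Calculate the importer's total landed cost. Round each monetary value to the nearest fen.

CIF: the seller pays costs through ocean freight and marine insurance to the destination port.
Already in the invoice (seller's account under CIF): inland to port, freight — exclude.
The CIF price already equals the CIF value: 207752.38
Import duty = 207752.38 × 23% = 47783.05
Buyer bears: brokerage 127.56 + duty 47783.05 = 47910.61
Landed cost = invoice 207752.38 + 47910.61 = 255662.99

Total landed cost: CNY 255662.99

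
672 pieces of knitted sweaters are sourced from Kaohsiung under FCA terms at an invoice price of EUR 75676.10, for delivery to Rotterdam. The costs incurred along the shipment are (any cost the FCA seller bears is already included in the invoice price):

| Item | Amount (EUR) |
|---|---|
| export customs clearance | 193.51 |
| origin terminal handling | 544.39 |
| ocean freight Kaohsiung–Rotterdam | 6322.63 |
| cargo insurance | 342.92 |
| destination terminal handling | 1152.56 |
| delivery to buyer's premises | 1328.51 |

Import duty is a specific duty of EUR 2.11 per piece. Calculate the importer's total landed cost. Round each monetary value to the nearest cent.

Total landed cost: EUR 86785.03

FCA: the seller delivers export-cleared goods to the carrier; the buyer bears costs from that point.
Already in the invoice (seller's account under FCA): export clearance — exclude.
CIF value = FCA price + origin terminal + freight + insurance = 75676.10 + 544.39 + 6322.63 + 342.92 = 82886.04
Import duty = 672 × 2.11 = 1417.92
Buyer bears: origin terminal 544.39 + freight 6322.63 + insurance 342.92 + destination terminal 1152.56 + delivery 1328.51 + duty 1417.92 = 11108.93
Landed cost = invoice 75676.10 + 11108.93 = 86785.03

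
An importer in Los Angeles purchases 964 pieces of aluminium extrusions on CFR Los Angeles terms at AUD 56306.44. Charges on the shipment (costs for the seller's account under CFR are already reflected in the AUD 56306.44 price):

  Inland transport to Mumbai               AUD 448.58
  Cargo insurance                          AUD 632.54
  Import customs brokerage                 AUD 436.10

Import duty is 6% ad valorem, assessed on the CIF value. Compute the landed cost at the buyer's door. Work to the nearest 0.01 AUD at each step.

Total landed cost: AUD 60791.42

CFR: the seller pays costs through ocean freight to the destination port, but not insurance.
Already in the invoice (seller's account under CFR): inland to port — exclude.
CIF value = CFR price + insurance = 56306.44 + 632.54 = 56938.98
Import duty = 56938.98 × 6% = 3416.34
Buyer bears: insurance 632.54 + brokerage 436.10 + duty 3416.34 = 4484.98
Landed cost = invoice 56306.44 + 4484.98 = 60791.42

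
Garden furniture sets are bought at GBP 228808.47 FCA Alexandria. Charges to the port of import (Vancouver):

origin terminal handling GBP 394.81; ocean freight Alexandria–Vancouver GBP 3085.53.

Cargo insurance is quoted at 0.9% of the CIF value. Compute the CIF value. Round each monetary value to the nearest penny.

CIF value: GBP 234398.40

Let C be the CIF value. C = FCA price + pre-shipment costs + freight + 0.9% × C
C − 0.9% × C = 228808.47 + 394.81 + 3085.53
0.991 × C = 232288.81
C = 232288.81 / 0.991 = 234398.40
Insurance premium = 0.9% × 234398.40 = 2109.59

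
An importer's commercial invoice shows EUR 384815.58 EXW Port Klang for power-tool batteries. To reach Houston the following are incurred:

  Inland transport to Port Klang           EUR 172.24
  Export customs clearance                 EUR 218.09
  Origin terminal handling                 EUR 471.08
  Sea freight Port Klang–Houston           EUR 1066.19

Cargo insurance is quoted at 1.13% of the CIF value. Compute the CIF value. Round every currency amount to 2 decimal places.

CIF value: EUR 391163.33

Let C be the CIF value. C = EXW price + pre-shipment costs + freight + 1.13% × C
C − 1.13% × C = 384815.58 + 172.24 + 218.09 + 471.08 + 1066.19
0.9887 × C = 386743.18
C = 386743.18 / 0.9887 = 391163.33
Insurance premium = 1.13% × 391163.33 = 4420.15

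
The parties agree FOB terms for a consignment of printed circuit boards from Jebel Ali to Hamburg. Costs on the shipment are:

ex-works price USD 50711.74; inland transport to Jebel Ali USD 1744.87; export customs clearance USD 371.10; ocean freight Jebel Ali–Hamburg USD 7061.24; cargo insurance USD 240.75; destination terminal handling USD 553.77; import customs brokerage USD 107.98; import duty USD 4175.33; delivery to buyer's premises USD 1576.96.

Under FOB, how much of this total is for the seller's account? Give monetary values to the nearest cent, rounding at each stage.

Seller's account: USD 52827.71

FOB: the seller bears costs until goods are on board at the origin port; the buyer bears freight, insurance and all costs thereafter.
Seller's account: goods 50711.74 + inland to port 1744.87 + export clearance 371.10 = 52827.71
Buyer's account: freight 7061.24 + insurance 240.75 + destination terminal 553.77 + brokerage 107.98 + duty 4175.33 + delivery 1576.96 = 13716.03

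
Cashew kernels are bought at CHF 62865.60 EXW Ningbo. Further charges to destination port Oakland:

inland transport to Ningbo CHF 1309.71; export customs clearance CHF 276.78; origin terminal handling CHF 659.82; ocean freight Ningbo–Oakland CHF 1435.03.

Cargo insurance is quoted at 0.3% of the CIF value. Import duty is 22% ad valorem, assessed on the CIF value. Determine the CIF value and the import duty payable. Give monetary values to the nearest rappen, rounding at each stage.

CIF value: CHF 66747.18; import duty: CHF 14684.38

Let C be the CIF value. C = EXW price + pre-shipment costs + freight + 0.3% × C
C − 0.3% × C = 62865.60 + 1309.71 + 276.78 + 659.82 + 1435.03
0.997 × C = 66546.94
C = 66546.94 / 0.997 = 66747.18
Insurance premium = 0.3% × 66747.18 = 200.24
Import duty = 66747.18 × 22% = 14684.38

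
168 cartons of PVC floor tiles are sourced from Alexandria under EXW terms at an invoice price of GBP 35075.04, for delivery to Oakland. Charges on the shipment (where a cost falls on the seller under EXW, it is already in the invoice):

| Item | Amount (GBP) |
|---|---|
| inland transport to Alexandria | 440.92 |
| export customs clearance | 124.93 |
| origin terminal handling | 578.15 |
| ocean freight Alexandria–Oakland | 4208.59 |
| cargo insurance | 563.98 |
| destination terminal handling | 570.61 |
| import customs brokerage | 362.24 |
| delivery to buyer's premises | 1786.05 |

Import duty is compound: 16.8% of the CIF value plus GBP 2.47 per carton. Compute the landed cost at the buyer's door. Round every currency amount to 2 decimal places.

Total landed cost: GBP 51012.06

EXW: the seller makes goods available at their premises; the buyer bears all onward costs.
CIF value = EXW price + inland to port + export clearance + origin terminal + freight + insurance = 35075.04 + 440.92 + 124.93 + 578.15 + 4208.59 + 563.98 = 40991.61
Ad valorem component: 40991.61 × 16.8% = 6886.59
Specific component: 168 × 2.47 = 414.96
Import duty = 6886.59 + 414.96 = 7301.55
Buyer bears: inland to port 440.92 + export clearance 124.93 + origin terminal 578.15 + freight 4208.59 + insurance 563.98 + destination terminal 570.61 + brokerage 362.24 + delivery 1786.05 + duty 7301.55 = 15937.02
Landed cost = invoice 35075.04 + 15937.02 = 51012.06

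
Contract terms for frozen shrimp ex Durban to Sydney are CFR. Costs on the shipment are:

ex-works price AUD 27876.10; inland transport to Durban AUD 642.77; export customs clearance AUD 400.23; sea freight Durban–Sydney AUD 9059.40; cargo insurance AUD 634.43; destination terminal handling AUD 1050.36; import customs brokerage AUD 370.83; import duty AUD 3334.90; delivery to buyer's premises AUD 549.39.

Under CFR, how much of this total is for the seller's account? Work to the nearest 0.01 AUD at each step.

Seller's account: AUD 37978.50

CFR: the seller pays costs through ocean freight to the destination port, but not insurance.
Seller's account: goods 27876.10 + inland to port 642.77 + export clearance 400.23 + freight 9059.40 = 37978.50
Buyer's account: insurance 634.43 + destination terminal 1050.36 + brokerage 370.83 + duty 3334.90 + delivery 549.39 = 5939.91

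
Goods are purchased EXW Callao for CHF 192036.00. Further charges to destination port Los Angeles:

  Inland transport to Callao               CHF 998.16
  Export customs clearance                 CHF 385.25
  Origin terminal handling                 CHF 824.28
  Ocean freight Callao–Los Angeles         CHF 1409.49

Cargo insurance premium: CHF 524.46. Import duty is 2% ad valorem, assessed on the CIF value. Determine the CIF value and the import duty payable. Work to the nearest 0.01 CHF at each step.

CIF value: CHF 196177.64; import duty: CHF 3923.55

CIF = EXW price + pre-shipment costs + freight + insurance
CIF = 192036.00 + 998.16 + 385.25 + 824.28 + 1409.49 + 524.46 = 196177.64
Import duty = 196177.64 × 2% = 3923.55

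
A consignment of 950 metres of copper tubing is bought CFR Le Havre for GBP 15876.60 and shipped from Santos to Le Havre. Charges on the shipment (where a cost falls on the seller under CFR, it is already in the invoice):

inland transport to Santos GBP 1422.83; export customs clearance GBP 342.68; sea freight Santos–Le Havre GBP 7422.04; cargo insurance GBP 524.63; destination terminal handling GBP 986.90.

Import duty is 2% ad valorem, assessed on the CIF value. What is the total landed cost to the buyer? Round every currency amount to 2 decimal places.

CFR: the seller pays costs through ocean freight to the destination port, but not insurance.
Already in the invoice (seller's account under CFR): inland to port, export clearance, freight — exclude.
CIF value = CFR price + insurance = 15876.60 + 524.63 = 16401.23
Import duty = 16401.23 × 2% = 328.02
Buyer bears: insurance 524.63 + destination terminal 986.90 + duty 328.02 = 1839.55
Landed cost = invoice 15876.60 + 1839.55 = 17716.15

Total landed cost: GBP 17716.15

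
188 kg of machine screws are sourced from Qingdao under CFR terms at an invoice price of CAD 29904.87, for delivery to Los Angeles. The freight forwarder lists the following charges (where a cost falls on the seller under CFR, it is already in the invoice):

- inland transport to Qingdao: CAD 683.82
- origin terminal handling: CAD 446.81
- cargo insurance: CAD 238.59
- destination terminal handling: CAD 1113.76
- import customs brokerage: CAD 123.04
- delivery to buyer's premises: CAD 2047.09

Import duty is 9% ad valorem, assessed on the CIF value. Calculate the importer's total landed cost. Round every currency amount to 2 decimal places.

CFR: the seller pays costs through ocean freight to the destination port, but not insurance.
Already in the invoice (seller's account under CFR): inland to port, origin terminal — exclude.
CIF value = CFR price + insurance = 29904.87 + 238.59 = 30143.46
Import duty = 30143.46 × 9% = 2712.91
Buyer bears: insurance 238.59 + destination terminal 1113.76 + brokerage 123.04 + delivery 2047.09 + duty 2712.91 = 6235.39
Landed cost = invoice 29904.87 + 6235.39 = 36140.26

Total landed cost: CAD 36140.26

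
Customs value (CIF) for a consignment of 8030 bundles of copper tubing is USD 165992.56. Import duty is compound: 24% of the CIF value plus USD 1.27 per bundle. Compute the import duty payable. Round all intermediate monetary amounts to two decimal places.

Ad valorem component: 165992.56 × 24% = 39838.21
Specific component: 8030 × 1.27 = 10198.10
Import duty = 39838.21 + 10198.10 = 50036.31

Import duty: USD 50036.31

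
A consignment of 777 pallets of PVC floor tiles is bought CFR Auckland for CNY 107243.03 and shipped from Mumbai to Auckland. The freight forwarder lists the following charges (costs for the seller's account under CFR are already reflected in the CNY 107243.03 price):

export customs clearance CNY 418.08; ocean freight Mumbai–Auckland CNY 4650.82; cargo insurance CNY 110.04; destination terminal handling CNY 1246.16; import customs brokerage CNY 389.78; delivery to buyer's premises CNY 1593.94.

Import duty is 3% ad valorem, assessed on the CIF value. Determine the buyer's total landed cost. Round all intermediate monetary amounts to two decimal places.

CFR: the seller pays costs through ocean freight to the destination port, but not insurance.
Already in the invoice (seller's account under CFR): export clearance, freight — exclude.
CIF value = CFR price + insurance = 107243.03 + 110.04 = 107353.07
Import duty = 107353.07 × 3% = 3220.59
Buyer bears: insurance 110.04 + destination terminal 1246.16 + brokerage 389.78 + delivery 1593.94 + duty 3220.59 = 6560.51
Landed cost = invoice 107243.03 + 6560.51 = 113803.54

Total landed cost: CNY 113803.54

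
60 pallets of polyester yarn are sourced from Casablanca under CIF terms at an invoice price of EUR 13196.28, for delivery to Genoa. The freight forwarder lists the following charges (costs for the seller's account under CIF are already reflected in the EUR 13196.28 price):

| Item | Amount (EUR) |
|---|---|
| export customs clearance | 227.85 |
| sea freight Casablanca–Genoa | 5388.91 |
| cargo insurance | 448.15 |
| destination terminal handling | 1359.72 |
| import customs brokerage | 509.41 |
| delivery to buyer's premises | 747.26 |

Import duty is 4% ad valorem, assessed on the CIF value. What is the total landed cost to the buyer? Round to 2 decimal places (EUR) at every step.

CIF: the seller pays costs through ocean freight and marine insurance to the destination port.
Already in the invoice (seller's account under CIF): export clearance, freight, insurance — exclude.
The CIF price already equals the CIF value: 13196.28
Import duty = 13196.28 × 4% = 527.85
Buyer bears: destination terminal 1359.72 + brokerage 509.41 + delivery 747.26 + duty 527.85 = 3144.24
Landed cost = invoice 13196.28 + 3144.24 = 16340.52

Total landed cost: EUR 16340.52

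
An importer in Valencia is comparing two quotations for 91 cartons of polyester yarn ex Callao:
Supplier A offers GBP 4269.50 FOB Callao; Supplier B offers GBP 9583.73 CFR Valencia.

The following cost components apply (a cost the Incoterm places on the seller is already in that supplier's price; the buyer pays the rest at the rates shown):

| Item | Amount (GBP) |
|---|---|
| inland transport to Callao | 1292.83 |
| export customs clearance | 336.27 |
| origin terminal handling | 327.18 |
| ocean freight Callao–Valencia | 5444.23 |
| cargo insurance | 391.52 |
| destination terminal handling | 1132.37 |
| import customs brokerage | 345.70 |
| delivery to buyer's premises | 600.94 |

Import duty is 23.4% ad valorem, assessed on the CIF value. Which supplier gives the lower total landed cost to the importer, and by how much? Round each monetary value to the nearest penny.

Supplier B is cheaper by GBP 160.42

Supplier A (FOB):
CIF value = FOB price + freight + insurance = 4269.50 + 5444.23 + 391.52 = 10105.25
Import duty = 10105.25 × 23.4% = 2364.63
Buyer bears (A): 5444.23 + 391.52 + 1132.37 + 345.70 + 600.94 = 7914.76
Landed cost (A) = invoice 4269.50 + 7914.76 + duty 2364.63 = 14548.89
Supplier B (CFR):
CIF value = CFR price + insurance = 9583.73 + 391.52 = 9975.25
Import duty = 9975.25 × 23.4% = 2334.21
Buyer bears (B): 391.52 + 1132.37 + 345.70 + 600.94 = 2470.53
Landed cost (B) = invoice 9583.73 + 2470.53 + duty 2334.21 = 14388.47
Difference = |14548.89 − 14388.47| = 160.42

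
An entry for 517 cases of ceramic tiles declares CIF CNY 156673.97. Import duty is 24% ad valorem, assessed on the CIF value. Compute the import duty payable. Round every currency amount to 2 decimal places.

Import duty = 156673.97 × 24% = 37601.75

Import duty: CNY 37601.75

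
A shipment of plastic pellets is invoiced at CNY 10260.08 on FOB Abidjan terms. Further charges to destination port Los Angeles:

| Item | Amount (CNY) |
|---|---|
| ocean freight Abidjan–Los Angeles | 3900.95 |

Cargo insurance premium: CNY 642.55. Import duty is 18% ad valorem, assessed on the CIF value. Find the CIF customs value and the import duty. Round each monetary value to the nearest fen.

CIF = FOB price + freight + insurance
CIF = 10260.08 + 3900.95 + 642.55 = 14803.58
Import duty = 14803.58 × 18% = 2664.64

CIF value: CNY 14803.58; import duty: CNY 2664.64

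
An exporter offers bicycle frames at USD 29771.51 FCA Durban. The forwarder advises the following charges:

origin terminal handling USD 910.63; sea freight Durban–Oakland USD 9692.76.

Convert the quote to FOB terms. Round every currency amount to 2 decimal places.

FOB price: USD 30682.14

Not relevant to the conversion: freight — on the buyer under both terms; not part of either seller's price.
From FCA to FOB, the seller additionally bears: origin terminal.
FOB price = 29771.51 + 910.63 = 30682.14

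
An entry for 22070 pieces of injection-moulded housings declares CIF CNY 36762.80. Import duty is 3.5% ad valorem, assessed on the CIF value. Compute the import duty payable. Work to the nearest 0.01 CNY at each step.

Import duty = 36762.80 × 3.5% = 1286.70

Import duty: CNY 1286.70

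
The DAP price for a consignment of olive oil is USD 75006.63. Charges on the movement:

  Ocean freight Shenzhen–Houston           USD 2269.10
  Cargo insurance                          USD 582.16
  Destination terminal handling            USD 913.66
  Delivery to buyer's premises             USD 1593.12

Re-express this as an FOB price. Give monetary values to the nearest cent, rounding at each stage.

From DAP to FOB, the seller no longer bears: freight, insurance, destination terminal, delivery.
FOB price = 75006.63 − 2269.10 − 582.16 − 913.66 − 1593.12 = 69648.59

FOB price: USD 69648.59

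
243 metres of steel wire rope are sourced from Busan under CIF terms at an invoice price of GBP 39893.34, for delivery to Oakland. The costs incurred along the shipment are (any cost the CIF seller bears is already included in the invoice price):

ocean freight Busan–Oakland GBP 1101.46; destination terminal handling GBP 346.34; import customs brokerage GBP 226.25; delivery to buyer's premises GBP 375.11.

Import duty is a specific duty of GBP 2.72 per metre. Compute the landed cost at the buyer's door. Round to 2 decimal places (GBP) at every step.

Total landed cost: GBP 41502.00

CIF: the seller pays costs through ocean freight and marine insurance to the destination port.
Already in the invoice (seller's account under CIF): freight — exclude.
The CIF price already equals the CIF value: 39893.34
Import duty = 243 × 2.72 = 660.96
Buyer bears: destination terminal 346.34 + brokerage 226.25 + delivery 375.11 + duty 660.96 = 1608.66
Landed cost = invoice 39893.34 + 1608.66 = 41502.00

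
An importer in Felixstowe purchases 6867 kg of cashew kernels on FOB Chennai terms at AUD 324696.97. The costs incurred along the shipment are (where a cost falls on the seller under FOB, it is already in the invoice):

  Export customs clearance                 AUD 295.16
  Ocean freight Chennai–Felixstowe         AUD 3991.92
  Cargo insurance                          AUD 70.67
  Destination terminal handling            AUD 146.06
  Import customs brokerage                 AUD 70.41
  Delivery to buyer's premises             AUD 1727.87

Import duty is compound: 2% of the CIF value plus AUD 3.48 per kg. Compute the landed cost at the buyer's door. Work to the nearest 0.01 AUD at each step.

FOB: the seller bears costs until goods are on board at the origin port; the buyer bears freight, insurance and all costs thereafter.
Already in the invoice (seller's account under FOB): export clearance — exclude.
CIF value = FOB price + freight + insurance = 324696.97 + 3991.92 + 70.67 = 328759.56
Ad valorem component: 328759.56 × 2% = 6575.19
Specific component: 6867 × 3.48 = 23897.16
Import duty = 6575.19 + 23897.16 = 30472.35
Buyer bears: freight 3991.92 + insurance 70.67 + destination terminal 146.06 + brokerage 70.41 + delivery 1727.87 + duty 30472.35 = 36479.28
Landed cost = invoice 324696.97 + 36479.28 = 361176.25

Total landed cost: AUD 361176.25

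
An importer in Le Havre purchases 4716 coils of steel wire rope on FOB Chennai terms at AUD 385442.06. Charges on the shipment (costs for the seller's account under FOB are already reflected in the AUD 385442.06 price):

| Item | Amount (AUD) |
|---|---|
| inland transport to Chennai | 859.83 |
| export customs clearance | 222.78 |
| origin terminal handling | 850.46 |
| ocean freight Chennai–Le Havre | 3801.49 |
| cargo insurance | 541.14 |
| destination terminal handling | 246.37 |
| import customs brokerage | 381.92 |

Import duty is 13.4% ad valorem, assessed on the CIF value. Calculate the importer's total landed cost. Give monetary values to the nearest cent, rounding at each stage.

Total landed cost: AUD 442644.13

FOB: the seller bears costs until goods are on board at the origin port; the buyer bears freight, insurance and all costs thereafter.
Already in the invoice (seller's account under FOB): inland to port, export clearance, origin terminal — exclude.
CIF value = FOB price + freight + insurance = 385442.06 + 3801.49 + 541.14 = 389784.69
Import duty = 389784.69 × 13.4% = 52231.15
Buyer bears: freight 3801.49 + insurance 541.14 + destination terminal 246.37 + brokerage 381.92 + duty 52231.15 = 57202.07
Landed cost = invoice 385442.06 + 57202.07 = 442644.13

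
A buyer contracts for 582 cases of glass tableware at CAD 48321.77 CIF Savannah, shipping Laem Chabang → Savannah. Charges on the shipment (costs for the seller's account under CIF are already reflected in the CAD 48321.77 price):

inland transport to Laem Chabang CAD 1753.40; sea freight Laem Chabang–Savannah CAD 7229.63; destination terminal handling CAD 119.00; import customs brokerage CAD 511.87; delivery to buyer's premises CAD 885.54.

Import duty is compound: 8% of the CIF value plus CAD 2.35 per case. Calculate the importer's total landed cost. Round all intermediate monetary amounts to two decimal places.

Total landed cost: CAD 55071.62

CIF: the seller pays costs through ocean freight and marine insurance to the destination port.
Already in the invoice (seller's account under CIF): inland to port, freight — exclude.
The CIF price already equals the CIF value: 48321.77
Ad valorem component: 48321.77 × 8% = 3865.74
Specific component: 582 × 2.35 = 1367.70
Import duty = 3865.74 + 1367.70 = 5233.44
Buyer bears: destination terminal 119.00 + brokerage 511.87 + delivery 885.54 + duty 5233.44 = 6749.85
Landed cost = invoice 48321.77 + 6749.85 = 55071.62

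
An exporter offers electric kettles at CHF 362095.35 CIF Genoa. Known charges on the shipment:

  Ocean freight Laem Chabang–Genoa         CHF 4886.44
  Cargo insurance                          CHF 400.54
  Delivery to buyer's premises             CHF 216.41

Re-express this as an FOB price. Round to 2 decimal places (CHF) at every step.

Not relevant to the conversion: delivery — on the buyer under both terms; not part of either seller's price.
From CIF to FOB, the seller no longer bears: freight, insurance.
FOB price = 362095.35 − 4886.44 − 400.54 = 356808.37

FOB price: CHF 356808.37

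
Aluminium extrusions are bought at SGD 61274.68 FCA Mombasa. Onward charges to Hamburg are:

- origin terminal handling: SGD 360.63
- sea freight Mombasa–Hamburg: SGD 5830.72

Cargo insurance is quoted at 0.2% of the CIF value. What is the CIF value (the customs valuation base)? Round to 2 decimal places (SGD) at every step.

Let C be the CIF value. C = FCA price + pre-shipment costs + freight + 0.2% × C
C − 0.2% × C = 61274.68 + 360.63 + 5830.72
0.998 × C = 67466.03
C = 67466.03 / 0.998 = 67601.23
Insurance premium = 0.2% × 67601.23 = 135.20

CIF value: SGD 67601.23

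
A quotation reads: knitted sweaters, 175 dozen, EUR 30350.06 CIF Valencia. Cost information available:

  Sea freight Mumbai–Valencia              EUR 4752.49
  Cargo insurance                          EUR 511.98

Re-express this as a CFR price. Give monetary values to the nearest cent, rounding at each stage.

CFR price: EUR 29838.08

Not relevant to the conversion: freight — on the seller under both CIF and CFR; already in the CIF price and stays in the CFR price.
From CIF to CFR, the seller no longer bears: insurance.
CFR price = 30350.06 − 511.98 = 29838.08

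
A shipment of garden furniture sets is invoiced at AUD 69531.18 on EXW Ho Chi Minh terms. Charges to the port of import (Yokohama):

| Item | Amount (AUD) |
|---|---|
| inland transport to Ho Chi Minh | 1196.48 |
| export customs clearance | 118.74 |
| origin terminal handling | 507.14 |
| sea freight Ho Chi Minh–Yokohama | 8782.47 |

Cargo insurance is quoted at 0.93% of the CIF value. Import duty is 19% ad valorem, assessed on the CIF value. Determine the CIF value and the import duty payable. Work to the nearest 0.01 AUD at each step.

Let C be the CIF value. C = EXW price + pre-shipment costs + freight + 0.93% × C
C − 0.93% × C = 69531.18 + 1196.48 + 118.74 + 507.14 + 8782.47
0.9907 × C = 80136.01
C = 80136.01 / 0.9907 = 80888.27
Insurance premium = 0.93% × 80888.27 = 752.26
Import duty = 80888.27 × 19% = 15368.77

CIF value: AUD 80888.27; import duty: AUD 15368.77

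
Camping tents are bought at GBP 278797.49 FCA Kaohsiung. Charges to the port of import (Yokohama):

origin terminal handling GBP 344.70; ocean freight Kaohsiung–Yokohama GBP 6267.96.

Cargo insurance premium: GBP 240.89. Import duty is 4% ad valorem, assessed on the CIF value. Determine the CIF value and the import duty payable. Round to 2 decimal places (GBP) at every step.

CIF = FCA price + pre-shipment costs + freight + insurance
CIF = 278797.49 + 344.70 + 6267.96 + 240.89 = 285651.04
Import duty = 285651.04 × 4% = 11426.04

CIF value: GBP 285651.04; import duty: GBP 11426.04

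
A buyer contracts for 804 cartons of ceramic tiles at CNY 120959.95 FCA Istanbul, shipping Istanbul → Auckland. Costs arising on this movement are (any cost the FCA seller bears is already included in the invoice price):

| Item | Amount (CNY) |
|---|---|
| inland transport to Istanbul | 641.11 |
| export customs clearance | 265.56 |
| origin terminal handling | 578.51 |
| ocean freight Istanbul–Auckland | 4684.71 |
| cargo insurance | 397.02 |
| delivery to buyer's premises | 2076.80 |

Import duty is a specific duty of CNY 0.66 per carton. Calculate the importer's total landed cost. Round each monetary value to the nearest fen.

Total landed cost: CNY 129227.63

FCA: the seller delivers export-cleared goods to the carrier; the buyer bears costs from that point.
Already in the invoice (seller's account under FCA): inland to port, export clearance — exclude.
CIF value = FCA price + origin terminal + freight + insurance = 120959.95 + 578.51 + 4684.71 + 397.02 = 126620.19
Import duty = 804 × 0.66 = 530.64
Buyer bears: origin terminal 578.51 + freight 4684.71 + insurance 397.02 + delivery 2076.80 + duty 530.64 = 8267.68
Landed cost = invoice 120959.95 + 8267.68 = 129227.63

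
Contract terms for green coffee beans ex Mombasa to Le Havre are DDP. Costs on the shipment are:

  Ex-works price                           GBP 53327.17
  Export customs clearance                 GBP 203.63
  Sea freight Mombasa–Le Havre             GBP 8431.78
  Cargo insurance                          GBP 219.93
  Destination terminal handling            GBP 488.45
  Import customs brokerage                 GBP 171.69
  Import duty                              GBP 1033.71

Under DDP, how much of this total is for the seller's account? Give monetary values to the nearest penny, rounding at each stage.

Seller's account: GBP 63876.36

DDP: the seller bears all costs including import duty.
Seller's account: goods 53327.17 + export clearance 203.63 + freight 8431.78 + insurance 219.93 + destination terminal 488.45 + brokerage 171.69 + duty 1033.71 = 63876.36
Buyer's account: 0.00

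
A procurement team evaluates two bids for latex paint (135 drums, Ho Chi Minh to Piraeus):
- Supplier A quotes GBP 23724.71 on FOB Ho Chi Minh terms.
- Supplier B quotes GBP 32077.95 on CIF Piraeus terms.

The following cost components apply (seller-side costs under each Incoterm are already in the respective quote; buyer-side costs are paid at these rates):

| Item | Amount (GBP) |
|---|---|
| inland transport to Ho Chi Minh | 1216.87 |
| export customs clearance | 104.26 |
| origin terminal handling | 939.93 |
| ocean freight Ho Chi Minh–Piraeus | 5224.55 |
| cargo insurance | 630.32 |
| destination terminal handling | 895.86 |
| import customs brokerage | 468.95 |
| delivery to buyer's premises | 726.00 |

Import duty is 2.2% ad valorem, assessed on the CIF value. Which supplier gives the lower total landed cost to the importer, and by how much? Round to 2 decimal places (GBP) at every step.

Supplier A is cheaper by GBP 2553.33

Supplier A (FOB):
CIF value = FOB price + freight + insurance = 23724.71 + 5224.55 + 630.32 = 29579.58
Import duty = 29579.58 × 2.2% = 650.75
Buyer bears (A): 5224.55 + 630.32 + 895.86 + 468.95 + 726.00 = 7945.68
Landed cost (A) = invoice 23724.71 + 7945.68 + duty 650.75 = 32321.14
Supplier B (CIF):
The CIF price already equals the CIF value: 32077.95
Import duty = 32077.95 × 2.2% = 705.71
Buyer bears (B): 895.86 + 468.95 + 726.00 = 2090.81
Landed cost (B) = invoice 32077.95 + 2090.81 + duty 705.71 = 34874.47
Difference = |32321.14 − 34874.47| = 2553.33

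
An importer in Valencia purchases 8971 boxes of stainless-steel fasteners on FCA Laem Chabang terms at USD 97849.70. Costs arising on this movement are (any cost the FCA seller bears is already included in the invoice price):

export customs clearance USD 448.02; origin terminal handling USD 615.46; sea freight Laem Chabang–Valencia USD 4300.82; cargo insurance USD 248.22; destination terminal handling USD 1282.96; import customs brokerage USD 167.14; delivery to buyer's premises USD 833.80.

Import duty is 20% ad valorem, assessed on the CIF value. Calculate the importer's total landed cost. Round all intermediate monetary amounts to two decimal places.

Total landed cost: USD 125900.94

FCA: the seller delivers export-cleared goods to the carrier; the buyer bears costs from that point.
Already in the invoice (seller's account under FCA): export clearance — exclude.
CIF value = FCA price + origin terminal + freight + insurance = 97849.70 + 615.46 + 4300.82 + 248.22 = 103014.20
Import duty = 103014.20 × 20% = 20602.84
Buyer bears: origin terminal 615.46 + freight 4300.82 + insurance 248.22 + destination terminal 1282.96 + brokerage 167.14 + delivery 833.80 + duty 20602.84 = 28051.24
Landed cost = invoice 97849.70 + 28051.24 = 125900.94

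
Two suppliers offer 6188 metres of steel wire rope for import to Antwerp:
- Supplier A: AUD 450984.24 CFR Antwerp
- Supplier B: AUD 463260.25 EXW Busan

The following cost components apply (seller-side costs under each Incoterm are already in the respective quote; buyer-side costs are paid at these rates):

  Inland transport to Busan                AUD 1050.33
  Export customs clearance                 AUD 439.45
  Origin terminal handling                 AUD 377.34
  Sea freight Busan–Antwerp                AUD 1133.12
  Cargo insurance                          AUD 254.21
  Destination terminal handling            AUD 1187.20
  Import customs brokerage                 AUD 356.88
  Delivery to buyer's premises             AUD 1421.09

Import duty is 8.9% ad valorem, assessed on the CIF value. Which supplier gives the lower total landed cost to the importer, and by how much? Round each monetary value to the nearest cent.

Supplier A (CFR):
CIF value = CFR price + insurance = 450984.24 + 254.21 = 451238.45
Import duty = 451238.45 × 8.9% = 40160.22
Buyer bears (A): 254.21 + 1187.20 + 356.88 + 1421.09 = 3219.38
Landed cost (A) = invoice 450984.24 + 3219.38 + duty 40160.22 = 494363.84
Supplier B (EXW):
CIF value = EXW price + inland to port + export clearance + origin terminal + freight + insurance = 463260.25 + 1050.33 + 439.45 + 377.34 + 1133.12 + 254.21 = 466514.70
Import duty = 466514.70 × 8.9% = 41519.81
Buyer bears (B): 1050.33 + 439.45 + 377.34 + 1133.12 + 254.21 + 1187.20 + 356.88 + 1421.09 = 6219.62
Landed cost (B) = invoice 463260.25 + 6219.62 + duty 41519.81 = 510999.68
Difference = |494363.84 − 510999.68| = 16635.84

Supplier A is cheaper by AUD 16635.84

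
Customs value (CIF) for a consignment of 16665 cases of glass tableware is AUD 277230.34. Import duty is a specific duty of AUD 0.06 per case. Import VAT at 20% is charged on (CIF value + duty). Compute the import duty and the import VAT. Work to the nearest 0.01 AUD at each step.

Import duty: AUD 999.90; import VAT: AUD 55646.05

Import duty = 16665 × 0.06 = 999.90
VAT base = CIF + duty = 277230.34 + 999.90 = 278230.24
Import VAT = 278230.24 × 20% = 55646.05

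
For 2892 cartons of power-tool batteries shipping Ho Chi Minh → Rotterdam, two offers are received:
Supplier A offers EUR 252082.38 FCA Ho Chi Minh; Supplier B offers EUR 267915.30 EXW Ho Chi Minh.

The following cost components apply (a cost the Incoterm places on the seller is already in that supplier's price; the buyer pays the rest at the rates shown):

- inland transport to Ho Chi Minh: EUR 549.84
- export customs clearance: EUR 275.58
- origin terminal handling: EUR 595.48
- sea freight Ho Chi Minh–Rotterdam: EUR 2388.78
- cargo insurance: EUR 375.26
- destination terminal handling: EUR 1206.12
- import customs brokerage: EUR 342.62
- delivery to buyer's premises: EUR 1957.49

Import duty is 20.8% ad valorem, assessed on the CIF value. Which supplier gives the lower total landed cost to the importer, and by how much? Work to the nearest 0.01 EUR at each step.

Supplier A (FCA):
CIF value = FCA price + origin terminal + freight + insurance = 252082.38 + 595.48 + 2388.78 + 375.26 = 255441.90
Import duty = 255441.90 × 20.8% = 53131.92
Buyer bears (A): 595.48 + 2388.78 + 375.26 + 1206.12 + 342.62 + 1957.49 = 6865.75
Landed cost (A) = invoice 252082.38 + 6865.75 + duty 53131.92 = 312080.05
Supplier B (EXW):
CIF value = EXW price + inland to port + export clearance + origin terminal + freight + insurance = 267915.30 + 549.84 + 275.58 + 595.48 + 2388.78 + 375.26 = 272100.24
Import duty = 272100.24 × 20.8% = 56596.85
Buyer bears (B): 549.84 + 275.58 + 595.48 + 2388.78 + 375.26 + 1206.12 + 342.62 + 1957.49 = 7691.17
Landed cost (B) = invoice 267915.30 + 7691.17 + duty 56596.85 = 332203.32
Difference = |312080.05 − 332203.32| = 20123.27

Supplier A is cheaper by EUR 20123.27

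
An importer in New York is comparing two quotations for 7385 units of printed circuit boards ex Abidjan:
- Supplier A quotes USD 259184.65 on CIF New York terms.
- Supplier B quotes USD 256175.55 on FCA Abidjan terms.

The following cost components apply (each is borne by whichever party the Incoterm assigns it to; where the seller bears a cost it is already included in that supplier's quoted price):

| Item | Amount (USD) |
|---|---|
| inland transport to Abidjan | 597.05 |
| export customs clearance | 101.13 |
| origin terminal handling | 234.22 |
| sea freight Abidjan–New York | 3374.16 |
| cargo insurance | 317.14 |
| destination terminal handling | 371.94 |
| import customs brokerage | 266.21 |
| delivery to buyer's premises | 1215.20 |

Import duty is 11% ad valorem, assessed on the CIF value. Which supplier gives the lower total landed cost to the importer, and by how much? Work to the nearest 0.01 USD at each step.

Supplier A is cheaper by USD 1017.23

Supplier A (CIF):
The CIF price already equals the CIF value: 259184.65
Import duty = 259184.65 × 11% = 28510.31
Buyer bears (A): 371.94 + 266.21 + 1215.20 = 1853.35
Landed cost (A) = invoice 259184.65 + 1853.35 + duty 28510.31 = 289548.31
Supplier B (FCA):
CIF value = FCA price + origin terminal + freight + insurance = 256175.55 + 234.22 + 3374.16 + 317.14 = 260101.07
Import duty = 260101.07 × 11% = 28611.12
Buyer bears (B): 234.22 + 3374.16 + 317.14 + 371.94 + 266.21 + 1215.20 = 5778.87
Landed cost (B) = invoice 256175.55 + 5778.87 + duty 28611.12 = 290565.54
Difference = |289548.31 − 290565.54| = 1017.23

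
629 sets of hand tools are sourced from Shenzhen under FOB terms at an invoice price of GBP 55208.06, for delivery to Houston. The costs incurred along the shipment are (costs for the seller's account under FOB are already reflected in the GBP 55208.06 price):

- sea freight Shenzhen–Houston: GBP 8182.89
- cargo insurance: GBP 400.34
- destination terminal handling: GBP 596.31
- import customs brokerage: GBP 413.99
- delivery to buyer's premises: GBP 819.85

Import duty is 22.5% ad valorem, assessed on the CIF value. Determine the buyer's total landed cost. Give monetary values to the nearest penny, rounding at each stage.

FOB: the seller bears costs until goods are on board at the origin port; the buyer bears freight, insurance and all costs thereafter.
CIF value = FOB price + freight + insurance = 55208.06 + 8182.89 + 400.34 = 63791.29
Import duty = 63791.29 × 22.5% = 14353.04
Buyer bears: freight 8182.89 + insurance 400.34 + destination terminal 596.31 + brokerage 413.99 + delivery 819.85 + duty 14353.04 = 24766.42
Landed cost = invoice 55208.06 + 24766.42 = 79974.48

Total landed cost: GBP 79974.48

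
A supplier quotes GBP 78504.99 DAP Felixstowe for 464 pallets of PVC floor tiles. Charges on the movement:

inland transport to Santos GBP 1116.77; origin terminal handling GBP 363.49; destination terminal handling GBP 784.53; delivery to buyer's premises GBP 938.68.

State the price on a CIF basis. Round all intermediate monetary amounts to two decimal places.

Not relevant to the conversion: inland to port, origin terminal — on the seller under both DAP and CIF; already in the DAP price and stays in the CIF price.
From DAP to CIF, the seller no longer bears: destination terminal, delivery.
CIF price = 78504.99 − 784.53 − 938.68 = 76781.78

CIF price: GBP 76781.78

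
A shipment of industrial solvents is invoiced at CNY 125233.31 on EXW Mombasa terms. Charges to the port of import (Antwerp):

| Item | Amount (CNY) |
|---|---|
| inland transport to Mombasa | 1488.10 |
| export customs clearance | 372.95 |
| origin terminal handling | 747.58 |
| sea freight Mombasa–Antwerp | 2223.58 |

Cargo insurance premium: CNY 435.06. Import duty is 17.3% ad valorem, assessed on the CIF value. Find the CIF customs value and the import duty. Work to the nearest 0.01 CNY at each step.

CIF value: CNY 130500.58; import duty: CNY 22576.60

CIF = EXW price + pre-shipment costs + freight + insurance
CIF = 125233.31 + 1488.10 + 372.95 + 747.58 + 2223.58 + 435.06 = 130500.58
Import duty = 130500.58 × 17.3% = 22576.60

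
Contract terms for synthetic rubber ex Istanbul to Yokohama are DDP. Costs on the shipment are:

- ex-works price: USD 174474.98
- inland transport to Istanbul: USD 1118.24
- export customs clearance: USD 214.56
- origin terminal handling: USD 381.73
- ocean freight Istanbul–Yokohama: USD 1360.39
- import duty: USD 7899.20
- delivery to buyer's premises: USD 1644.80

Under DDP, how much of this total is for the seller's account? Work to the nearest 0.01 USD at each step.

Seller's account: USD 187093.90

DDP: the seller bears all costs including import duty.
Seller's account: goods 174474.98 + inland to port 1118.24 + export clearance 214.56 + origin terminal 381.73 + freight 1360.39 + duty 7899.20 + delivery 1644.80 = 187093.90
Buyer's account: 0.00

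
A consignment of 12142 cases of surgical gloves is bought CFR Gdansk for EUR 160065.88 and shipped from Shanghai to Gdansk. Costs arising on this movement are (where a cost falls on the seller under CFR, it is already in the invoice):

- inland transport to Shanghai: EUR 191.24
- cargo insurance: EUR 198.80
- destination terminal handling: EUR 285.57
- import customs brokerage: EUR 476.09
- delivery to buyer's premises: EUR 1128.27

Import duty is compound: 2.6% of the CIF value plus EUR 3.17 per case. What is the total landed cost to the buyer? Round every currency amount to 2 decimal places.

CFR: the seller pays costs through ocean freight to the destination port, but not insurance.
Already in the invoice (seller's account under CFR): inland to port — exclude.
CIF value = CFR price + insurance = 160065.88 + 198.80 = 160264.68
Ad valorem component: 160264.68 × 2.6% = 4166.88
Specific component: 12142 × 3.17 = 38490.14
Import duty = 4166.88 + 38490.14 = 42657.02
Buyer bears: insurance 198.80 + destination terminal 285.57 + brokerage 476.09 + delivery 1128.27 + duty 42657.02 = 44745.75
Landed cost = invoice 160065.88 + 44745.75 = 204811.63

Total landed cost: EUR 204811.63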